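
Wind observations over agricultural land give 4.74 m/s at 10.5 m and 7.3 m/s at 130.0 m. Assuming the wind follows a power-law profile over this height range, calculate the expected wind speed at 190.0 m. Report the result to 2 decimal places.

First find α: α = ln(V₂/V₁)/ln(z₂/z₁) = ln(7.3/4.74)/ln(130.0/10.5) = 0.43184/2.51616 = 0.1716
Extrapolate from 130.0 m to 190.0 m: V₃ = 7.3 × (190.0/130.0)^0.1716 = 7.3 × 1.0673 = 7.7913 m/s

7.79 m/s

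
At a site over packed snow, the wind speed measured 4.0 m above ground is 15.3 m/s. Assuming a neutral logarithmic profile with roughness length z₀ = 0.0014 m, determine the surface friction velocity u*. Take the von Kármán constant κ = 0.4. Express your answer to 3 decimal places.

u* ≈ 0.769 m/s

Log law: V(z) = (u*/κ) · ln(z/z₀) ⇒ u* = κ · V / ln(z/z₀)
u* = 0.4 × 15.3 / ln(4.0/0.0014) = 0.4 × 15.3 / 7.9576
   = 6.1200 / 7.9576 = 0.7691 m/s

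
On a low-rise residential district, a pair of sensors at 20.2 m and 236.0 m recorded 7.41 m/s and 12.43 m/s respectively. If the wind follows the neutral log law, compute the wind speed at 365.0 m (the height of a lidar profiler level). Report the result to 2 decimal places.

13.32 m/s

Log law: V ∝ ln(z/z₀). From the pair, with r = V₁/V₂ = 0.59614,
ln z₀ = (ln z₁ − r·ln z₂)/(1 − r) = (3.0057 − 0.59614×5.4638)/0.40386 = -0.6228 → z₀ = 0.5365 m
V₃ = V₁ · ln(z₃/z₀)/ln(z₁/z₀) = 7.41 × 6.5227/3.6285 = 13.3205 m/s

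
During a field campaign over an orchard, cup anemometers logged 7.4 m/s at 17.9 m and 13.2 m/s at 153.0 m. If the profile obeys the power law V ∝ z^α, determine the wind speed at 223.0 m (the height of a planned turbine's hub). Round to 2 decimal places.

First find α: α = ln(V₂/V₁)/ln(z₂/z₁) = ln(13.2/7.4)/ln(153.0/17.9) = 0.57874/2.14564 = 0.2697
Extrapolate from 153.0 m to 223.0 m: V₃ = 13.2 × (223.0/153.0)^0.2697 = 13.2 × 1.1070 = 14.6118 m/s

14.61 m/s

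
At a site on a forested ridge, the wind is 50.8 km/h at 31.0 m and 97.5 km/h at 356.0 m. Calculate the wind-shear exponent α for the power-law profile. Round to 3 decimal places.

Power law: V₂/V₁ = (z₂/z₁)^α ⇒ α = ln(V₂/V₁) / ln(z₂/z₁)
α = ln(97.5/50.8) / ln(356.0/31.0) = ln(1.9193) / ln(11.4839)
  = 0.65196 / 2.44094 = 0.26709

α ≈ 0.267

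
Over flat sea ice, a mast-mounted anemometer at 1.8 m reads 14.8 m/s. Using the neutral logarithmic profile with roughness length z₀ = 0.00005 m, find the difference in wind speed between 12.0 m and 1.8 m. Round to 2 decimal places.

Log law: V₂ = V₁ · ln(z₂/z₀)/ln(z₁/z₀) = 14.8 × 12.3884/10.4913 = 17.4763 m/s
ΔV = 17.4763 − 14.8 = 2.6763 m/s

2.68 m/s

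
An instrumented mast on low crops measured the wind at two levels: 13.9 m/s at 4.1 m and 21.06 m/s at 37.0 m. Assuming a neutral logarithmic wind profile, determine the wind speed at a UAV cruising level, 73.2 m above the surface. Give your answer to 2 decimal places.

23.28 m/s

Log law: V ∝ ln(z/z₀). From the pair, with r = V₁/V₂ = 0.66002,
ln z₀ = (ln z₁ − r·ln z₂)/(1 − r) = (1.4110 − 0.66002×3.6109)/0.33998 = -2.8598 → z₀ = 0.05728 m
V₃ = V₁ · ln(z₃/z₀)/ln(z₁/z₀) = 13.9 × 7.1530/4.2708 = 23.2806 m/s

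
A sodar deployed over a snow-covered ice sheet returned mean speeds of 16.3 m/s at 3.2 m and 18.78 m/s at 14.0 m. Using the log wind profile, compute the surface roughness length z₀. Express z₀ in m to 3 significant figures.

z₀ ≈ 0.000196 m

Log law: V(z) ∝ ln(z/z₀). With r = V₁/V₂ = 16.3/18.78 = 0.86794,
r · ln(z₂/z₀) = ln(z₁/z₀) ⇒ ln z₀ = (ln z₁ − r·ln z₂)/(1 − r)
ln z₀ = (1.16315 − 0.86794×2.63906) / 0.13206 = -8.5374
z₀ = exp(-8.5374) = 0.0001960 m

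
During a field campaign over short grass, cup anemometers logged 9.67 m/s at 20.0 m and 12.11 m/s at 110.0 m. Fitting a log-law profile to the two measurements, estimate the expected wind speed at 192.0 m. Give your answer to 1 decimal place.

Log law: V ∝ ln(z/z₀). From the pair, with r = V₁/V₂ = 0.79851,
ln z₀ = (ln z₁ − r·ln z₂)/(1 − r) = (2.9957 − 0.79851×4.7005)/0.20149 = -3.7604 → z₀ = 0.02327 m
V₃ = V₁ · ln(z₃/z₀)/ln(z₁/z₀) = 9.67 × 9.0179/6.7561 = 12.9073 m/s

12.9 m/s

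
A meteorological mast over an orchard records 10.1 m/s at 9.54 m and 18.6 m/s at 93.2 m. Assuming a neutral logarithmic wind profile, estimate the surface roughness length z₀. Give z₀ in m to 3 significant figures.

Log law: V(z) ∝ ln(z/z₀). With r = V₁/V₂ = 10.1/18.6 = 0.54301,
r · ln(z₂/z₀) = ln(z₁/z₀) ⇒ ln z₀ = (ln z₁ − r·ln z₂)/(1 − r)
ln z₀ = (2.25549 − 0.54301×4.53475) / 0.45699 = -0.4528
z₀ = exp(-0.4528) = 0.6358 m

z₀ ≈ 0.636 m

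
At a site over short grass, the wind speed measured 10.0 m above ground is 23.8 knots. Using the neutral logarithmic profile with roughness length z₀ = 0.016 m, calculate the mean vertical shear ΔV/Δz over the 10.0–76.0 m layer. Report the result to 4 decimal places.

0.1136 knots/m

Log law: V₂ = V₁ · ln(z₂/z₀)/ln(z₁/z₀) = 23.8 × 8.4659/6.4378 = 31.2979 knots
ΔV/Δz = (31.2979 − 23.8)/(76.0 − 10.0) = 7.4979/66.0000 = 0.11361 knots/m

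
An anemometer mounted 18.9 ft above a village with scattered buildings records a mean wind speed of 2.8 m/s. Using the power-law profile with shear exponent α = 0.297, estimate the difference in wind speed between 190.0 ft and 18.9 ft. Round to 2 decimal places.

Power law: V₂ = V₁ · (z₂/z₁)^α = 2.8 × (10.0529)^0.297 = 5.5570 m/s
ΔV = 5.5570 − 2.8 = 2.7570 m/s

2.76 m/s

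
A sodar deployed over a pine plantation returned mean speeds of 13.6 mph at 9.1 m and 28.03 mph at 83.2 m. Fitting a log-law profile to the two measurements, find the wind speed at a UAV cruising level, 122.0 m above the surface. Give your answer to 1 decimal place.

30.5 mph

Log law: V ∝ ln(z/z₀). From the pair, with r = V₁/V₂ = 0.48519,
ln z₀ = (ln z₁ − r·ln z₂)/(1 − r) = (2.2083 − 0.48519×4.4212)/0.51481 = 0.1226 → z₀ = 1.130 m
V₃ = V₁ · ln(z₃/z₀)/ln(z₁/z₀) = 13.6 × 4.6814/2.0857 = 30.5259 mph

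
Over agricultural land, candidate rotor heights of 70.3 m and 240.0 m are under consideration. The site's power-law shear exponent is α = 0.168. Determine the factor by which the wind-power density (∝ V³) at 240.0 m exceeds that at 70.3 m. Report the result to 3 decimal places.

1.857

Speed ratio: V_B/V_A = (z_B/z_A)^α = (240.0/70.3)^0.168 = (3.4139)^0.168 = 1.22910
Power-density ratio: P_B/P_A = (V_B/V_A)³ = (1.22910)³ = 1.85678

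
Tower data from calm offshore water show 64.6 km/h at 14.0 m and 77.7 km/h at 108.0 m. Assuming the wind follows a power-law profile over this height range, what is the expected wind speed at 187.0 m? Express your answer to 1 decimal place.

81.7 km/h

First find α: α = ln(V₂/V₁)/ln(z₂/z₁) = ln(77.7/64.6)/ln(108.0/14.0) = 0.18464/2.04307 = 0.0904
Extrapolate from 108.0 m to 187.0 m: V₃ = 77.7 × (187.0/108.0)^0.0904 = 77.7 × 1.0509 = 81.6522 km/h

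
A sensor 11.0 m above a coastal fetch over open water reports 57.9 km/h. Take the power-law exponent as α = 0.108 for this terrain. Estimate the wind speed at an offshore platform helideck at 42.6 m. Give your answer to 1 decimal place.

67.0 km/h

Power-law profile: V₂ = V₁ · (z₂/z₁)^α
V₂ = 57.9 × (42.6/11.0)^0.108 = 57.9 × (3.8727)^0.108
    = 57.9 × 1.1575 = 67.0169 km/h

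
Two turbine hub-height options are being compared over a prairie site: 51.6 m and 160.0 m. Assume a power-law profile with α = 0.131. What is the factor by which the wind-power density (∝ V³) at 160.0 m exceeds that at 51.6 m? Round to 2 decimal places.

Speed ratio: V_B/V_A = (z_B/z_A)^α = (160.0/51.6)^0.131 = (3.1008)^0.131 = 1.15980
Power-density ratio: P_B/P_A = (V_B/V_A)³ = (1.15980)³ = 1.56008

1.56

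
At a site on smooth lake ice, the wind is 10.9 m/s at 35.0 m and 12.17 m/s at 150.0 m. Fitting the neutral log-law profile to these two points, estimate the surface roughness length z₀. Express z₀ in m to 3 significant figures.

z₀ ≈ 0.000132 m

Log law: V(z) ∝ ln(z/z₀). With r = V₁/V₂ = 10.9/12.17 = 0.89565,
r · ln(z₂/z₀) = ln(z₁/z₀) ⇒ ln z₀ = (ln z₁ − r·ln z₂)/(1 − r)
ln z₀ = (3.55535 − 0.89565×5.01064) / 0.10435 = -8.9349
z₀ = exp(-8.9349) = 0.0001317 m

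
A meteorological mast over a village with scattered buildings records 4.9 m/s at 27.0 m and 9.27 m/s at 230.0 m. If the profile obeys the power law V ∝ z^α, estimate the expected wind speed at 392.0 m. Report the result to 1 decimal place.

First find α: α = ln(V₂/V₁)/ln(z₂/z₁) = ln(9.27/4.9)/ln(230.0/27.0) = 0.63755/2.14224 = 0.2976
Extrapolate from 230.0 m to 392.0 m: V₃ = 9.27 × (392.0/230.0)^0.2976 = 9.27 × 1.1720 = 10.8641 m/s

10.9 m/s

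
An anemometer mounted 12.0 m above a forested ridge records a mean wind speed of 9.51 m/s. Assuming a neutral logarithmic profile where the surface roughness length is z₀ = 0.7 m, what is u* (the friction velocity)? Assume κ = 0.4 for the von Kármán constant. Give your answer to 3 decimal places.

Log law: V(z) = (u*/κ) · ln(z/z₀) ⇒ u* = κ · V / ln(z/z₀)
u* = 0.4 × 9.51 / ln(12.0/0.7) = 0.4 × 9.51 / 2.8416
   = 3.8040 / 2.8416 = 1.3387 m/s

u* ≈ 1.339 m/s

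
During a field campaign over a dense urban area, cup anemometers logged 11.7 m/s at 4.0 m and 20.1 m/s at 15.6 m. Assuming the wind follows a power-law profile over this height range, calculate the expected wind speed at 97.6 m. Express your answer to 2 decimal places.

First find α: α = ln(V₂/V₁)/ln(z₂/z₁) = ln(20.1/11.7)/ln(15.6/4.0) = 0.54113/1.36098 = 0.3976
Extrapolate from 15.6 m to 97.6 m: V₃ = 20.1 × (97.6/15.6)^0.3976 = 20.1 × 2.0731 = 41.6696 m/s

41.67 m/s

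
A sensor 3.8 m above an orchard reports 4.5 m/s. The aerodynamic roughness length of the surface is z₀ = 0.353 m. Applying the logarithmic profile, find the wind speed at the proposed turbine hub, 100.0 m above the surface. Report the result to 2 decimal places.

10.69 m/s

Log law: V(z) ∝ ln(z/z₀), so V₂/V₁ = ln(z₂/z₀) / ln(z₁/z₀).
ln(100.0/0.353) = 5.6465, ln(3.8/0.353) = 2.3763
V₂ = 4.5 × 5.6465/2.3763 = 4.5 × 2.3762 = 10.6928 m/s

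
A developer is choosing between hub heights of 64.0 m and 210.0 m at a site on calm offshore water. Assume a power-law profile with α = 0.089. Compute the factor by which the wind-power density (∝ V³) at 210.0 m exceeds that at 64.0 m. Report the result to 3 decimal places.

Speed ratio: V_B/V_A = (z_B/z_A)^α = (210.0/64.0)^0.089 = (3.2812)^0.089 = 1.11155
Power-density ratio: P_B/P_A = (V_B/V_A)³ = (1.11155)³ = 1.37335

1.373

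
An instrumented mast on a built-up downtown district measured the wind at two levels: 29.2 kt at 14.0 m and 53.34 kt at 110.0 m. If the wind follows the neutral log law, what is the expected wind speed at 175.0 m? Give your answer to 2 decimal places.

58.78 kt

Log law: V ∝ ln(z/z₀). From the pair, with r = V₁/V₂ = 0.54743,
ln z₀ = (ln z₁ − r·ln z₂)/(1 − r) = (2.6391 − 0.54743×4.7005)/0.45257 = 0.1455 → z₀ = 1.157 m
V₃ = V₁ · ln(z₃/z₀)/ln(z₁/z₀) = 29.2 × 5.0192/2.4935 = 58.7772 kt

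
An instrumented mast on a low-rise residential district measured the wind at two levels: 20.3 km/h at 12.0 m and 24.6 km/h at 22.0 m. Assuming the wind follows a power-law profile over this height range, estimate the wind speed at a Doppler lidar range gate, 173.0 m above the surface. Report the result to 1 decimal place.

First find α: α = ln(V₂/V₁)/ln(z₂/z₁) = ln(24.6/20.3)/ln(22.0/12.0) = 0.19213/0.60614 = 0.3170
Extrapolate from 22.0 m to 173.0 m: V₃ = 24.6 × (173.0/22.0)^0.3170 = 24.6 × 1.9226 = 47.2954 km/h

47.3 km/h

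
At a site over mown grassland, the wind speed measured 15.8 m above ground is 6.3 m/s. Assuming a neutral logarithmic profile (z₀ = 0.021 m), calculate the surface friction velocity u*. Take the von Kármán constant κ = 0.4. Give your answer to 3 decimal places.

Log law: V(z) = (u*/κ) · ln(z/z₀) ⇒ u* = κ · V / ln(z/z₀)
u* = 0.4 × 6.3 / ln(15.8/0.021) = 0.4 × 6.3 / 6.6232
   = 2.5200 / 6.6232 = 0.3805 m/s

u* ≈ 0.380 m/s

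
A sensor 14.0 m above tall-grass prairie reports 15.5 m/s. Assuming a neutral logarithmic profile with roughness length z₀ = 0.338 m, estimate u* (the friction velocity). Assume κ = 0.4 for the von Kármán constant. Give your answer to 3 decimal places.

Log law: V(z) = (u*/κ) · ln(z/z₀) ⇒ u* = κ · V / ln(z/z₀)
u* = 0.4 × 15.5 / ln(14.0/0.338) = 0.4 × 15.5 / 3.7238
   = 6.2000 / 3.7238 = 1.6650 m/s

u* ≈ 1.665 m/s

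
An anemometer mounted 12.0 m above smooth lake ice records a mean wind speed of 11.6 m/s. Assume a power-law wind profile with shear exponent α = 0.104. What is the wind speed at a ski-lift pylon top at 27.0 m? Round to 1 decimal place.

Power-law profile: V₂ = V₁ · (z₂/z₁)^α
V₂ = 11.6 × (27.0/12.0)^0.104 = 11.6 × (2.2500)^0.104
    = 11.6 × 1.0880 = 12.6207 m/s

12.6 m/s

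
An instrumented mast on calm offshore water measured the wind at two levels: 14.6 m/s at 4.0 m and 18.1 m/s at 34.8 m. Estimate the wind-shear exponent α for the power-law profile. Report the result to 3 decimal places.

Power law: V₂/V₁ = (z₂/z₁)^α ⇒ α = ln(V₂/V₁) / ln(z₂/z₁)
α = ln(18.1/14.6) / ln(34.8/4.0) = ln(1.2397) / ln(8.7000)
  = 0.21489 / 2.16332 = 0.09933

α ≈ 0.099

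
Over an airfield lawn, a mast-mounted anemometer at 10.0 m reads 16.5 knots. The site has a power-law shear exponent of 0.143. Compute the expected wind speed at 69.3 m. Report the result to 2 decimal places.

Power-law profile: V₂ = V₁ · (z₂/z₁)^α
V₂ = 16.5 × (69.3/10.0)^0.143 = 16.5 × (6.9300)^0.143
    = 16.5 × 1.3189 = 21.7625 knots

21.76 knots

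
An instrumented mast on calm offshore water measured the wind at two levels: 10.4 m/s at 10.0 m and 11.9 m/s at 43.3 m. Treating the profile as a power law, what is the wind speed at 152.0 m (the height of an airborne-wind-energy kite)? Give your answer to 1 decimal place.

13.4 m/s

First find α: α = ln(V₂/V₁)/ln(z₂/z₁) = ln(11.9/10.4)/ln(43.3/10.0) = 0.13473/1.46557 = 0.0919
Extrapolate from 43.3 m to 152.0 m: V₃ = 11.9 × (152.0/43.3)^0.0919 = 11.9 × 1.1224 = 13.3562 m/s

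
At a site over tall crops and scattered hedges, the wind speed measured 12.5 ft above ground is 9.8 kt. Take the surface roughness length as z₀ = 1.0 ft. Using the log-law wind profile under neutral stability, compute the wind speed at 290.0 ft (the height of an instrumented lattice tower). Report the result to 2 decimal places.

Log law: V(z) ∝ ln(z/z₀), so V₂/V₁ = ln(z₂/z₀) / ln(z₁/z₀).
ln(290.0/1.0) = 5.6699, ln(12.5/1.0) = 2.5257
V₂ = 9.8 × 5.6699/2.5257 = 9.8 × 2.2448 = 21.9995 kt

22.00 kt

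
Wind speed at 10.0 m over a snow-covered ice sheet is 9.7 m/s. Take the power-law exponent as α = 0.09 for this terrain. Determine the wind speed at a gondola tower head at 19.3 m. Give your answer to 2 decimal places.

10.29 m/s

Power-law profile: V₂ = V₁ · (z₂/z₁)^α
V₂ = 9.7 × (19.3/10.0)^0.09 = 9.7 × (1.9300)^0.09
    = 9.7 × 1.0610 = 10.2913 m/s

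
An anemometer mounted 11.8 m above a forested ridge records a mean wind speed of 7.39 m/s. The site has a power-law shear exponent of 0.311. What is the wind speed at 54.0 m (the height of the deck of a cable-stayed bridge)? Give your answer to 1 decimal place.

Power-law profile: V₂ = V₁ · (z₂/z₁)^α
V₂ = 7.39 × (54.0/11.8)^0.311 = 7.39 × (4.5763)^0.311
    = 7.39 × 1.6048 = 11.8594 m/s

11.9 m/s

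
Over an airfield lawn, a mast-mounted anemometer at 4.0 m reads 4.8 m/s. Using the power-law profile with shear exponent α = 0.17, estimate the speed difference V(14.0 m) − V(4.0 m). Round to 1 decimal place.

1.1 m/s

Power law: V₂ = V₁ · (z₂/z₁)^α = 4.8 × (3.5000)^0.17 = 5.9393 m/s
ΔV = 5.9393 − 4.8 = 1.1393 m/s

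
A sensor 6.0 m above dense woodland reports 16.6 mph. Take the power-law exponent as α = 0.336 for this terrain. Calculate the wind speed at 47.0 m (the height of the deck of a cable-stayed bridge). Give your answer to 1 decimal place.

Power-law profile: V₂ = V₁ · (z₂/z₁)^α
V₂ = 16.6 × (47.0/6.0)^0.336 = 16.6 × (7.8333)^0.336
    = 16.6 × 1.9969 = 33.1493 mph

33.1 mph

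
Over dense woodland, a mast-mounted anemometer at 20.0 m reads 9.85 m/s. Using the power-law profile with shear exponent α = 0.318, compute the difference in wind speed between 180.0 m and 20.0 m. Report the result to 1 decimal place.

10.0 m/s

Power law: V₂ = V₁ · (z₂/z₁)^α = 9.85 × (9.0000)^0.318 = 19.8100 m/s
ΔV = 19.8100 − 9.85 = 9.9600 m/s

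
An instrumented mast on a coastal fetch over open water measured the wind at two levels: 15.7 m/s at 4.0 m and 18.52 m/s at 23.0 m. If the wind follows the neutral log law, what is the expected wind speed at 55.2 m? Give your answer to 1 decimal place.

Log law: V ∝ ln(z/z₀). From the pair, with r = V₁/V₂ = 0.84773,
ln z₀ = (ln z₁ − r·ln z₂)/(1 − r) = (1.3863 − 0.84773×3.1355)/0.15227 = -8.3522 → z₀ = 0.0002359 m
V₃ = V₁ · ln(z₃/z₀)/ln(z₁/z₀) = 15.7 × 12.3631/9.7385 = 19.9314 m/s

19.9 m/s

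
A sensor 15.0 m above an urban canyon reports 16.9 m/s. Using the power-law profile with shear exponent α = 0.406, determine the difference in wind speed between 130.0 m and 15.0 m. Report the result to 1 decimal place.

Power law: V₂ = V₁ · (z₂/z₁)^α = 16.9 × (8.6667)^0.406 = 40.6120 m/s
ΔV = 40.6120 − 16.9 = 23.7120 m/s

23.7 m/s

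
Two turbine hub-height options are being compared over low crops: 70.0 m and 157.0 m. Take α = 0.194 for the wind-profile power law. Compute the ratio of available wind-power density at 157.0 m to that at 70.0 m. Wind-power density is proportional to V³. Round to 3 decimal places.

1.600

Speed ratio: V_B/V_A = (z_B/z_A)^α = (157.0/70.0)^0.194 = (2.2429)^0.194 = 1.16965
Power-density ratio: P_B/P_A = (V_B/V_A)³ = (1.16965)³ = 1.60017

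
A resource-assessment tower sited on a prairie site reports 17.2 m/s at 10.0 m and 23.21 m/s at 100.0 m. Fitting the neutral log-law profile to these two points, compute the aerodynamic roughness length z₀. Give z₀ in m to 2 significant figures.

z₀ ≈ 0.014 m

Log law: V(z) ∝ ln(z/z₀). With r = V₁/V₂ = 17.2/23.21 = 0.74106,
r · ln(z₂/z₀) = ln(z₁/z₀) ⇒ ln z₀ = (ln z₁ − r·ln z₂)/(1 − r)
ln z₀ = (2.30259 − 0.74106×4.60517) / 0.25894 = -4.2872
z₀ = exp(-4.2872) = 0.01374 m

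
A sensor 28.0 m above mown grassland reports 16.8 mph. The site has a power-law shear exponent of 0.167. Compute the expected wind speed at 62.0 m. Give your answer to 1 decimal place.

Power-law profile: V₂ = V₁ · (z₂/z₁)^α
V₂ = 16.8 × (62.0/28.0)^0.167 = 16.8 × (2.2143)^0.167
    = 16.8 × 1.1420 = 19.1851 mph

19.2 mph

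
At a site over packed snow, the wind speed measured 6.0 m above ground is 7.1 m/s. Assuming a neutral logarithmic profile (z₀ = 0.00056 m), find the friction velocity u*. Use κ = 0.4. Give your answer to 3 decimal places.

Log law: V(z) = (u*/κ) · ln(z/z₀) ⇒ u* = κ · V / ln(z/z₀)
u* = 0.4 × 7.1 / ln(6.0/0.00056) = 0.4 × 7.1 / 9.2793
   = 2.8400 / 9.2793 = 0.3061 m/s

u* ≈ 0.306 m/s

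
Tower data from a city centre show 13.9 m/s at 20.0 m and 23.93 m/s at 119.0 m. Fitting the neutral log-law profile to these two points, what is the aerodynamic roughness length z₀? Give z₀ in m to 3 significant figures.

Log law: V(z) ∝ ln(z/z₀). With r = V₁/V₂ = 13.9/23.93 = 0.58086,
r · ln(z₂/z₀) = ln(z₁/z₀) ⇒ ln z₀ = (ln z₁ − r·ln z₂)/(1 − r)
ln z₀ = (2.99573 − 0.58086×4.77912) / 0.41914 = 0.5242
z₀ = exp(0.5242) = 1.689 m

z₀ ≈ 1.69 m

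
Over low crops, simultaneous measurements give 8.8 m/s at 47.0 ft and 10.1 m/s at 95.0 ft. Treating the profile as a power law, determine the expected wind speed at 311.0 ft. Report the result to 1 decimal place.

12.7 m/s

First find α: α = ln(V₂/V₁)/ln(z₂/z₁) = ln(10.1/8.8)/ln(95.0/47.0) = 0.13778/0.70373 = 0.1958
Extrapolate from 95.0 ft to 311.0 ft: V₃ = 10.1 × (311.0/95.0)^0.1958 = 10.1 × 1.2614 = 12.7397 m/s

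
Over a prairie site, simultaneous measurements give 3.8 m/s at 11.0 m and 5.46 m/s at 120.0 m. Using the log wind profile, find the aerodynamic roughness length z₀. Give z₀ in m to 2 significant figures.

z₀ ≈ 0.046 m

Log law: V(z) ∝ ln(z/z₀). With r = V₁/V₂ = 3.8/5.46 = 0.69597,
r · ln(z₂/z₀) = ln(z₁/z₀) ⇒ ln z₀ = (ln z₁ − r·ln z₂)/(1 − r)
ln z₀ = (2.39790 − 0.69597×4.78749) / 0.30403 = -3.0723
z₀ = exp(-3.0723) = 0.04632 m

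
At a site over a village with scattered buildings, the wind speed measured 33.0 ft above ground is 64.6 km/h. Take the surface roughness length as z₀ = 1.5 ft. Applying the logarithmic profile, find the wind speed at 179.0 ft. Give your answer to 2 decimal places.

99.94 km/h

Log law: V(z) ∝ ln(z/z₀), so V₂/V₁ = ln(z₂/z₀) / ln(z₁/z₀).
ln(179.0/1.5) = 4.7819, ln(33.0/1.5) = 3.0910
V₂ = 64.6 × 4.7819/3.0910 = 64.6 × 1.5470 = 99.9378 km/h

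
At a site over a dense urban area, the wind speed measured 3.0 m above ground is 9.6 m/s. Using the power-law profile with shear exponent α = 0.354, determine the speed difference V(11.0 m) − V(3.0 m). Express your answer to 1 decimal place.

5.6 m/s

Power law: V₂ = V₁ · (z₂/z₁)^α = 9.6 × (3.6667)^0.354 = 15.2063 m/s
ΔV = 15.2063 − 9.6 = 5.6063 m/s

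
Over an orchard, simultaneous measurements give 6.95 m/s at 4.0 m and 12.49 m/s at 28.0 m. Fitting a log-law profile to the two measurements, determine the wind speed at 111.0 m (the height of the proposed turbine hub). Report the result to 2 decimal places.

16.41 m/s

Log law: V ∝ ln(z/z₀). From the pair, with r = V₁/V₂ = 0.55645,
ln z₀ = (ln z₁ − r·ln z₂)/(1 − r) = (1.3863 − 0.55645×3.3322)/0.44355 = -1.0549 → z₀ = 0.3482 m
V₃ = V₁ · ln(z₃/z₀)/ln(z₁/z₀) = 6.95 × 5.7644/2.4412 = 16.4112 m/s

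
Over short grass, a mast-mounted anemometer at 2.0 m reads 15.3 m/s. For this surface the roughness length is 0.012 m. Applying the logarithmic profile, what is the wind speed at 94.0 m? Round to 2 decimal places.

Log law: V(z) ∝ ln(z/z₀), so V₂/V₁ = ln(z₂/z₀) / ln(z₁/z₀).
ln(94.0/0.012) = 8.9661, ln(2.0/0.012) = 5.1160
V₂ = 15.3 × 8.9661/5.1160 = 15.3 × 1.7526 = 26.8143 m/s

26.81 m/s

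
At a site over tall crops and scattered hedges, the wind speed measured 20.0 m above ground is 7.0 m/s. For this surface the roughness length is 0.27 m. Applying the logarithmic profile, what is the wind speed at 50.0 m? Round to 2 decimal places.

Log law: V(z) ∝ ln(z/z₀), so V₂/V₁ = ln(z₂/z₀) / ln(z₁/z₀).
ln(50.0/0.27) = 5.2214, ln(20.0/0.27) = 4.3051
V₂ = 7.0 × 5.2214/4.3051 = 7.0 × 1.2128 = 8.4899 m/s

8.49 m/s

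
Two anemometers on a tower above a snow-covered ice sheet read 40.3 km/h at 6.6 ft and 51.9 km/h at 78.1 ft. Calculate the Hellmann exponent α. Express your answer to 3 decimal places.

Power law: V₂/V₁ = (z₂/z₁)^α ⇒ α = ln(V₂/V₁) / ln(z₂/z₁)
α = ln(51.9/40.3) / ln(78.1/6.6) = ln(1.2878) / ln(11.8333)
  = 0.25297 / 2.47092 = 0.10238

α ≈ 0.102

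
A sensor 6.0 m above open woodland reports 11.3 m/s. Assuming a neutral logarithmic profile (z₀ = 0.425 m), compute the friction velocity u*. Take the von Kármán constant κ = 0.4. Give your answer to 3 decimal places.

u* ≈ 1.707 m/s

Log law: V(z) = (u*/κ) · ln(z/z₀) ⇒ u* = κ · V / ln(z/z₀)
u* = 0.4 × 11.3 / ln(6.0/0.425) = 0.4 × 11.3 / 2.6474
   = 4.5200 / 2.6474 = 1.7073 m/s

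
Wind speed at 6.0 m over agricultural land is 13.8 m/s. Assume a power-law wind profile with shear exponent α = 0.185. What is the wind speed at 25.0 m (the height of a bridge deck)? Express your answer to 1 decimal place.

18.0 m/s

Power-law profile: V₂ = V₁ · (z₂/z₁)^α
V₂ = 13.8 × (25.0/6.0)^0.185 = 13.8 × (4.1667)^0.185
    = 13.8 × 1.3021 = 17.9697 m/s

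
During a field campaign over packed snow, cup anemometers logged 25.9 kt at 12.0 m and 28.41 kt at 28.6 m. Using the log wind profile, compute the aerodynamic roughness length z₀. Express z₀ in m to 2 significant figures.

Log law: V(z) ∝ ln(z/z₀). With r = V₁/V₂ = 25.9/28.41 = 0.91165,
r · ln(z₂/z₀) = ln(z₁/z₀) ⇒ ln z₀ = (ln z₁ − r·ln z₂)/(1 − r)
ln z₀ = (2.48491 − 0.91165×3.35341) / 0.08835 = -6.4769
z₀ = exp(-6.4769) = 0.001539 m

z₀ ≈ 0.0015 m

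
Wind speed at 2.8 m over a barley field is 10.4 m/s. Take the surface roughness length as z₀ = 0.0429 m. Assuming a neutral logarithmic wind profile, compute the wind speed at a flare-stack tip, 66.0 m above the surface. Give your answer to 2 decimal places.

18.27 m/s

Log law: V(z) ∝ ln(z/z₀), so V₂/V₁ = ln(z₂/z₀) / ln(z₁/z₀).
ln(66.0/0.0429) = 7.3385, ln(2.8/0.0429) = 4.1785
V₂ = 10.4 × 7.3385/4.1785 = 10.4 × 1.7563 = 18.2651 m/s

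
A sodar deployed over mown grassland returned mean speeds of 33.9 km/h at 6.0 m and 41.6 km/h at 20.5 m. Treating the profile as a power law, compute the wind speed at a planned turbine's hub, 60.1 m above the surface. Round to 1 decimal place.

49.8 km/h

First find α: α = ln(V₂/V₁)/ln(z₂/z₁) = ln(41.6/33.9)/ln(20.5/6.0) = 0.20469/1.22867 = 0.1666
Extrapolate from 20.5 m to 60.1 m: V₃ = 41.6 × (60.1/20.5)^0.1666 = 41.6 × 1.1962 = 49.7636 km/h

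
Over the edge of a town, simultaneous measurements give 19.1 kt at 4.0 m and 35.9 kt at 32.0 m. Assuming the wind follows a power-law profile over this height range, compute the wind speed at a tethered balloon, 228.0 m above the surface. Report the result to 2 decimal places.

First find α: α = ln(V₂/V₁)/ln(z₂/z₁) = ln(35.9/19.1)/ln(32.0/4.0) = 0.63105/2.07944 = 0.3035
Extrapolate from 32.0 m to 228.0 m: V₃ = 35.9 × (228.0/32.0)^0.3035 = 35.9 × 1.8147 = 65.1462 kt

65.15 kt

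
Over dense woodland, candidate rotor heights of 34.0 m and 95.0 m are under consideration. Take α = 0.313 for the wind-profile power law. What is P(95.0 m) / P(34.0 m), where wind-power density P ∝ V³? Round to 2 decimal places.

Speed ratio: V_B/V_A = (z_B/z_A)^α = (95.0/34.0)^0.313 = (2.7941)^0.313 = 1.37935
Power-density ratio: P_B/P_A = (V_B/V_A)³ = (1.37935)³ = 2.62436

2.62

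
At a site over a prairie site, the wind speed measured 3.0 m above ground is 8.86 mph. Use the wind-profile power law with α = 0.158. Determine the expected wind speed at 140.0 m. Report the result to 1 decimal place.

16.3 mph

Power-law profile: V₂ = V₁ · (z₂/z₁)^α
V₂ = 8.86 × (140.0/3.0)^0.158 = 8.86 × (46.6667)^0.158
    = 8.86 × 1.8353 = 16.2606 mph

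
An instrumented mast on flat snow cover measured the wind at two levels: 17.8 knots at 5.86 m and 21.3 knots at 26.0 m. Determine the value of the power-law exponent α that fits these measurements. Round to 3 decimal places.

α ≈ 0.120

Power law: V₂/V₁ = (z₂/z₁)^α ⇒ α = ln(V₂/V₁) / ln(z₂/z₁)
α = ln(21.3/17.8) / ln(26.0/5.86) = ln(1.1966) / ln(4.4369)
  = 0.17951 / 1.48995 = 0.12048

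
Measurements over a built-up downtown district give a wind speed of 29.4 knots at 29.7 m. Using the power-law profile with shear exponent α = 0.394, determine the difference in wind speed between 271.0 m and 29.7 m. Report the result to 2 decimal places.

40.85 knots

Power law: V₂ = V₁ · (z₂/z₁)^α = 29.4 × (9.1246)^0.394 = 70.2540 knots
ΔV = 70.2540 − 29.4 = 40.8540 knots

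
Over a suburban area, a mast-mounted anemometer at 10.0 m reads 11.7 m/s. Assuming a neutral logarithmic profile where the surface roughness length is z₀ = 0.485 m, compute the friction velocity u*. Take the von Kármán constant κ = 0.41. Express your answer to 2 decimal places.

u* ≈ 1.59 m/s

Log law: V(z) = (u*/κ) · ln(z/z₀) ⇒ u* = κ · V / ln(z/z₀)
u* = 0.41 × 11.7 / ln(10.0/0.485) = 0.41 × 11.7 / 3.0262
   = 4.7970 / 3.0262 = 1.5852 m/s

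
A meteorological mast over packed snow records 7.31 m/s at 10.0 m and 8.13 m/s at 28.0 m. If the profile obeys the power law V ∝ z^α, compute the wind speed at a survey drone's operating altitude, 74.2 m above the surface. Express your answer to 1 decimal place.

First find α: α = ln(V₂/V₁)/ln(z₂/z₁) = ln(8.13/7.31)/ln(28.0/10.0) = 0.10632/1.02962 = 0.1033
Extrapolate from 28.0 m to 74.2 m: V₃ = 8.13 × (74.2/28.0)^0.1033 = 8.13 × 1.1059 = 8.9907 m/s

9.0 m/s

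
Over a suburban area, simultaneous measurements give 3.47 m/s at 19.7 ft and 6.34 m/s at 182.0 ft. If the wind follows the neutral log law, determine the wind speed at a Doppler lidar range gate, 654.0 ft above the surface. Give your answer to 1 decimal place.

8.0 m/s

Log law: V ∝ ln(z/z₀). From the pair, with r = V₁/V₂ = 0.54732,
ln z₀ = (ln z₁ − r·ln z₂)/(1 − r) = (2.9806 − 0.54732×5.2040)/0.45268 = 0.2924 → z₀ = 1.340 ft
V₃ = V₁ · ln(z₃/z₀)/ln(z₁/z₀) = 3.47 × 6.1907/2.6882 = 7.9911 m/s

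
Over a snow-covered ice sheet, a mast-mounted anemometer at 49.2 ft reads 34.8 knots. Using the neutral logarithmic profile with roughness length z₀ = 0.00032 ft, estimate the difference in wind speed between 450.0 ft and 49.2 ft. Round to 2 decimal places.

6.45 knots

Log law: V₂ = V₁ · ln(z₂/z₀)/ln(z₁/z₀) = 34.8 × 14.1564/11.9431 = 41.2493 knots
ΔV = 41.2493 − 34.8 = 6.4493 knots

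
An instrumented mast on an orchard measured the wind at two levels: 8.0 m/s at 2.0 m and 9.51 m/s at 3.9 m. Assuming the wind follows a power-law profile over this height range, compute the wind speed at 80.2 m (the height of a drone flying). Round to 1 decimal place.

First find α: α = ln(V₂/V₁)/ln(z₂/z₁) = ln(9.51/8.0)/ln(3.9/2.0) = 0.17290/0.66783 = 0.2589
Extrapolate from 3.9 m to 80.2 m: V₃ = 9.51 × (80.2/3.9)^0.2589 = 9.51 × 2.1876 = 20.8040 m/s

20.8 m/s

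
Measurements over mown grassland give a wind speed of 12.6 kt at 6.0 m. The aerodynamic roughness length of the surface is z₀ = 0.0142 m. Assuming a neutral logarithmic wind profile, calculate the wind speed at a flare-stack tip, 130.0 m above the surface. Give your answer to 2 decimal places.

Log law: V(z) ∝ ln(z/z₀), so V₂/V₁ = ln(z₂/z₀) / ln(z₁/z₀).
ln(130.0/0.0142) = 9.1220, ln(6.0/0.0142) = 6.0463
V₂ = 12.6 × 9.1220/6.0463 = 12.6 × 1.5087 = 19.0097 kt

19.01 kt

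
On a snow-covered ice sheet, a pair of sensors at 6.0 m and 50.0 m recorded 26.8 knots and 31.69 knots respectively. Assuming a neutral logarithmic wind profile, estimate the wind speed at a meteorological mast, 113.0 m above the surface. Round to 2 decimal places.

33.57 knots

Log law: V ∝ ln(z/z₀). From the pair, with r = V₁/V₂ = 0.84569,
ln z₀ = (ln z₁ − r·ln z₂)/(1 − r) = (1.7918 − 0.84569×3.9120)/0.15431 = -9.8285 → z₀ = 0.00005389 m
V₃ = V₁ · ln(z₃/z₀)/ln(z₁/z₀) = 26.8 × 14.5559/11.6203 = 33.5705 knots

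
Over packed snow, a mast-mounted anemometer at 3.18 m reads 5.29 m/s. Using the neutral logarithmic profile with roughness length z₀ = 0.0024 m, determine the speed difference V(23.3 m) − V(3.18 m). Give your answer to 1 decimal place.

1.5 m/s

Log law: V₂ = V₁ · ln(z₂/z₀)/ln(z₁/z₀) = 5.29 × 9.1807/7.1892 = 6.7555 m/s
ΔV = 6.7555 − 5.29 = 1.4655 m/s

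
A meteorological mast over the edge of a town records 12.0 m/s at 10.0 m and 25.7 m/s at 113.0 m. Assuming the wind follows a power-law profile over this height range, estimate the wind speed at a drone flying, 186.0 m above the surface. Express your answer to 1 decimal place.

30.1 m/s

First find α: α = ln(V₂/V₁)/ln(z₂/z₁) = ln(25.7/12.0)/ln(113.0/10.0) = 0.76158/2.42480 = 0.3141
Extrapolate from 113.0 m to 186.0 m: V₃ = 25.7 × (186.0/113.0)^0.3141 = 25.7 × 1.1694 = 30.0546 m/s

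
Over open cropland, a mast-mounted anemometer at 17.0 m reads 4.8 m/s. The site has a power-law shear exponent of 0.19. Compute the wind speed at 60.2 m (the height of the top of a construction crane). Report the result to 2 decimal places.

6.10 m/s

Power-law profile: V₂ = V₁ · (z₂/z₁)^α
V₂ = 4.8 × (60.2/17.0)^0.19 = 4.8 × (3.5412)^0.19
    = 4.8 × 1.2716 = 6.1035 m/s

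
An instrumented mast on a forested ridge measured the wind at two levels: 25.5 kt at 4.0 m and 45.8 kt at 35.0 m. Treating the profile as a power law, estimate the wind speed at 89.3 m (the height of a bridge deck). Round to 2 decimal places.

First find α: α = ln(V₂/V₁)/ln(z₂/z₁) = ln(45.8/25.5)/ln(35.0/4.0) = 0.58561/2.16905 = 0.2700
Extrapolate from 35.0 m to 89.3 m: V₃ = 45.8 × (89.3/35.0)^0.2700 = 45.8 × 1.2877 = 58.9780 kt

58.98 kt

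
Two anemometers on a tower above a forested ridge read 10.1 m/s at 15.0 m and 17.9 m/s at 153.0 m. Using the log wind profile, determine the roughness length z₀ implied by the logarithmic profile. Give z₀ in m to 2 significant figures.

z₀ ≈ 0.74 m

Log law: V(z) ∝ ln(z/z₀). With r = V₁/V₂ = 10.1/17.9 = 0.56425,
r · ln(z₂/z₀) = ln(z₁/z₀) ⇒ ln z₀ = (ln z₁ − r·ln z₂)/(1 − r)
ln z₀ = (2.70805 − 0.56425×5.03044) / 0.43575 = -0.2991
z₀ = exp(-0.2991) = 0.7415 m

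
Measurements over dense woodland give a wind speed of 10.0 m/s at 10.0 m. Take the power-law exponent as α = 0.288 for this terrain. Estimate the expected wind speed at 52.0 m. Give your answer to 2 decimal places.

16.08 m/s

Power-law profile: V₂ = V₁ · (z₂/z₁)^α
V₂ = 10.0 × (52.0/10.0)^0.288 = 10.0 × (5.2000)^0.288
    = 10.0 × 1.6077 = 16.0771 m/s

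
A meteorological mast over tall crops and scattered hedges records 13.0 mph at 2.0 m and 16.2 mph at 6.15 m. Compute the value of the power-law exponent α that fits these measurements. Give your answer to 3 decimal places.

Power law: V₂/V₁ = (z₂/z₁)^α ⇒ α = ln(V₂/V₁) / ln(z₂/z₁)
α = ln(16.2/13.0) / ln(6.15/2.0) = ln(1.2462) / ln(3.0750)
  = 0.22006 / 1.12330 = 0.19591

α ≈ 0.196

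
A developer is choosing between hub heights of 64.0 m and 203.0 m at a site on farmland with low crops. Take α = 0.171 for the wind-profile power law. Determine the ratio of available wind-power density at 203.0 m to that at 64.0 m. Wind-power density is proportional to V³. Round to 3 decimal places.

Speed ratio: V_B/V_A = (z_B/z_A)^α = (203.0/64.0)^0.171 = (3.1719)^0.171 = 1.21822
Power-density ratio: P_B/P_A = (V_B/V_A)³ = (1.21822)³ = 1.80790

1.808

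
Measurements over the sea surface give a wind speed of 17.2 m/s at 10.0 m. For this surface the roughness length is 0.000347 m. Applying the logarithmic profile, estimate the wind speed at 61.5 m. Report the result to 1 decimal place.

Log law: V(z) ∝ ln(z/z₀), so V₂/V₁ = ln(z₂/z₀) / ln(z₁/z₀).
ln(61.5/0.000347) = 12.0852, ln(10.0/0.000347) = 10.2688
V₂ = 17.2 × 12.0852/10.2688 = 17.2 × 1.1769 = 20.2425 m/s

20.2 m/s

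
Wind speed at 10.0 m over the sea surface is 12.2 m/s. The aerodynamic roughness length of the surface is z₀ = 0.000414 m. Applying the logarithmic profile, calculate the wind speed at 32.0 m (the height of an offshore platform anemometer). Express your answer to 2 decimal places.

Log law: V(z) ∝ ln(z/z₀), so V₂/V₁ = ln(z₂/z₀) / ln(z₁/z₀).
ln(32.0/0.000414) = 11.2554, ln(10.0/0.000414) = 10.0922
V₂ = 12.2 × 11.2554/10.0922 = 12.2 × 1.1153 = 13.6061 m/s

13.61 m/s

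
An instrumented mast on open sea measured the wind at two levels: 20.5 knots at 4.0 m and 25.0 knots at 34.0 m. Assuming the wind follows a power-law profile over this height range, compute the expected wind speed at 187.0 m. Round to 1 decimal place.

First find α: α = ln(V₂/V₁)/ln(z₂/z₁) = ln(25.0/20.5)/ln(34.0/4.0) = 0.19845/2.14007 = 0.0927
Extrapolate from 34.0 m to 187.0 m: V₃ = 25.0 × (187.0/34.0)^0.0927 = 25.0 × 1.1713 = 29.2816 knots

29.3 knots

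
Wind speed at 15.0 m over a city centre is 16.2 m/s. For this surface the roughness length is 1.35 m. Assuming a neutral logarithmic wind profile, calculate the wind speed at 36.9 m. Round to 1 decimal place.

Log law: V(z) ∝ ln(z/z₀), so V₂/V₁ = ln(z₂/z₀) / ln(z₁/z₀).
ln(36.9/1.35) = 3.3081, ln(15.0/1.35) = 2.4079
V₂ = 16.2 × 3.3081/2.4079 = 16.2 × 1.3738 = 22.2560 m/s

22.3 m/s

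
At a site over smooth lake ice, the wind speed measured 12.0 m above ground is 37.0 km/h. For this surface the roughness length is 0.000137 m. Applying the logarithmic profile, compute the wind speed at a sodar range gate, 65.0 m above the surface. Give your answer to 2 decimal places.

42.49 km/h

Log law: V(z) ∝ ln(z/z₀), so V₂/V₁ = ln(z₂/z₀) / ln(z₁/z₀).
ln(65.0/0.000137) = 13.0699, ln(12.0/0.000137) = 11.3804
V₂ = 37.0 × 13.0699/11.3804 = 37.0 × 1.1485 = 42.4928 km/h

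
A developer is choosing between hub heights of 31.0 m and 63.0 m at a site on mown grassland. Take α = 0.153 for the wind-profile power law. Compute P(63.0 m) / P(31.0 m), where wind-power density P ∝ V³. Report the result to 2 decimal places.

Speed ratio: V_B/V_A = (z_B/z_A)^α = (63.0/31.0)^0.153 = (2.0323)^0.153 = 1.11460
Power-density ratio: P_B/P_A = (V_B/V_A)³ = (1.11460)³ = 1.38472

1.38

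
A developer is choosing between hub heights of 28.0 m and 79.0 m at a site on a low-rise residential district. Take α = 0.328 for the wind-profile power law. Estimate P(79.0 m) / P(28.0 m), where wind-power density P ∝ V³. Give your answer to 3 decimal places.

Speed ratio: V_B/V_A = (z_B/z_A)^α = (79.0/28.0)^0.328 = (2.8214)^0.328 = 1.40525
Power-density ratio: P_B/P_A = (V_B/V_A)³ = (1.40525)³ = 2.77499

2.775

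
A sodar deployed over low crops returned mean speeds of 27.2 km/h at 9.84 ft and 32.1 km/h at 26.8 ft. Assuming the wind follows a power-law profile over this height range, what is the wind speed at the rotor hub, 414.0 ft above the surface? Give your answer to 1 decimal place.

50.5 km/h

First find α: α = ln(V₂/V₁)/ln(z₂/z₁) = ln(32.1/27.2)/ln(26.8/9.84) = 0.16564/1.00195 = 0.1653
Extrapolate from 26.8 ft to 414.0 ft: V₃ = 32.1 × (414.0/26.8)^0.1653 = 32.1 × 1.5723 = 50.4714 km/h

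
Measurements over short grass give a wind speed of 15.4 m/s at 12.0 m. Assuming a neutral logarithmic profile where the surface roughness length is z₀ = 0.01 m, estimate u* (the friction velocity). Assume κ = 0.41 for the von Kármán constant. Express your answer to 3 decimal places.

u* ≈ 0.891 m/s

Log law: V(z) = (u*/κ) · ln(z/z₀) ⇒ u* = κ · V / ln(z/z₀)
u* = 0.41 × 15.4 / ln(12.0/0.01) = 0.41 × 15.4 / 7.0901
   = 6.3140 / 7.0901 = 0.8905 m/s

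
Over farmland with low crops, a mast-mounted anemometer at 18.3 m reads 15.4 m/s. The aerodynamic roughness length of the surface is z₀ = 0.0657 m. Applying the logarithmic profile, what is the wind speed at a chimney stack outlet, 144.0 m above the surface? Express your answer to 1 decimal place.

21.0 m/s

Log law: V(z) ∝ ln(z/z₀), so V₂/V₁ = ln(z₂/z₀) / ln(z₁/z₀).
ln(144.0/0.0657) = 7.6925, ln(18.3/0.0657) = 5.6296
V₂ = 15.4 × 7.6925/5.6296 = 15.4 × 1.3664 = 21.0432 m/s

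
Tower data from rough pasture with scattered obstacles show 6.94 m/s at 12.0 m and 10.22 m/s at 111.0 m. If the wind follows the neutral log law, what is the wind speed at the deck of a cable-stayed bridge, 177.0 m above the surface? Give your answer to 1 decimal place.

Log law: V ∝ ln(z/z₀). From the pair, with r = V₁/V₂ = 0.67906,
ln z₀ = (ln z₁ − r·ln z₂)/(1 − r) = (2.4849 − 0.67906×4.7095)/0.32094 = -2.2221 → z₀ = 0.1084 m
V₃ = V₁ · ln(z₃/z₀)/ln(z₁/z₀) = 6.94 × 7.3982/4.7070 = 10.9080 m/s

10.9 m/s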